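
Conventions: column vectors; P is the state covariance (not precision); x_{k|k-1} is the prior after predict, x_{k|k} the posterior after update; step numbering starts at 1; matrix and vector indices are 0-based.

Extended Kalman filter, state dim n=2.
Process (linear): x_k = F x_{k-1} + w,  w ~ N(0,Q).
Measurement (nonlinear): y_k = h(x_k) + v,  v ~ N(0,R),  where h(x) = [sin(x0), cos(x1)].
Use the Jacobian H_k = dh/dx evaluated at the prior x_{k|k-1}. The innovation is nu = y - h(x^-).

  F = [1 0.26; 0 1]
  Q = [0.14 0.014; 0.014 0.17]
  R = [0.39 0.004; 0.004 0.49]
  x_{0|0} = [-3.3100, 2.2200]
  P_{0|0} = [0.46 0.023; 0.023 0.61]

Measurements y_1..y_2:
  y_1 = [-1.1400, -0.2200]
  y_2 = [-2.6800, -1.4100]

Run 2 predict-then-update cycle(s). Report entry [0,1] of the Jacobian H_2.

step 1: x^-=[-2.7328, 2.2200]  P^-=[0.6532 0.1956; 0.1956 0.7800]  H_jac=[-0.9176 0.0000; 0.0000 -0.7966]  S=[0.9400 0.1470; 0.1470 0.9849]  K=[-0.6275 -0.0646; -0.0945 -0.6167]  nu=[-0.7425, 0.3846]  x^+=[-2.2917, 2.0530]  P^+=[0.2670 0.0429; 0.0429 0.3798]
step 2: x^-=[-1.7579, 2.0530]  P^-=[0.4550 0.1556; 0.1556 0.5498]  H_jac=[-0.1860 0.0000; 0.0000 -0.8860]  S=[0.4057 0.0296; 0.0296 0.9216]  K=[-0.1981 -0.1432; -0.0328 -0.5275]  nu=[-1.6975, -0.9463]  x^+=[-1.2861, 2.6079]  P^+=[0.4185 0.0801; 0.0801 0.2919]

H_jac[0,1] = 0.0000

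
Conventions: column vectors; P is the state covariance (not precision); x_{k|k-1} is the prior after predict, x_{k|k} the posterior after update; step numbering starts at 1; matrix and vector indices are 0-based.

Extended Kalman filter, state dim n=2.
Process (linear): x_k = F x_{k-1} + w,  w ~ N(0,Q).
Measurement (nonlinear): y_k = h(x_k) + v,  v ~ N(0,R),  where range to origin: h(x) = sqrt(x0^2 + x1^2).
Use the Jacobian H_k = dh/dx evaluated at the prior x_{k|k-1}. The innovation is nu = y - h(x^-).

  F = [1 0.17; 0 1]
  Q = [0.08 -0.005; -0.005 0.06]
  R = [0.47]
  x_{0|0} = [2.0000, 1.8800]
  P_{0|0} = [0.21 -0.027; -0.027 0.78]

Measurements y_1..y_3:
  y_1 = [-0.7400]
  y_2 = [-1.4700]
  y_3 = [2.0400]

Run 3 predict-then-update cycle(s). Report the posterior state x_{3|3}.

x_post = [0.9065, 0.6923]

step 1: x^-=[2.3196, 1.8800]  P^-=[0.3034 0.1006; 0.1006 0.8400]  H_jac=[0.7769 0.6296]  S=[1.0845]  K=[0.2757; 0.5597]  nu=[-3.7258]  x^+=[1.2924, -0.2055]  P^+=[0.2209 -0.0668; -0.0668 0.5002]
step 2: x^-=[1.2574, -0.2055]  P^-=[0.2927 0.0133; 0.0133 0.5602]  H_jac=[0.9869 -0.1613]  S=[0.7654]  K=[0.3746; -0.1009]  nu=[-2.7441]  x^+=[0.2296, 0.0715]  P^+=[0.1853 0.0422; 0.0422 0.5524]
step 3: x^-=[0.2417, 0.0715]  P^-=[0.2956 0.1311; 0.1311 0.6124]  H_jac=[0.9589 0.2837]  S=[0.8624]  K=[0.3718; 0.3472]  nu=[1.7879]  x^+=[0.9065, 0.6923]  P^+=[0.1764 0.0198; 0.0198 0.5084]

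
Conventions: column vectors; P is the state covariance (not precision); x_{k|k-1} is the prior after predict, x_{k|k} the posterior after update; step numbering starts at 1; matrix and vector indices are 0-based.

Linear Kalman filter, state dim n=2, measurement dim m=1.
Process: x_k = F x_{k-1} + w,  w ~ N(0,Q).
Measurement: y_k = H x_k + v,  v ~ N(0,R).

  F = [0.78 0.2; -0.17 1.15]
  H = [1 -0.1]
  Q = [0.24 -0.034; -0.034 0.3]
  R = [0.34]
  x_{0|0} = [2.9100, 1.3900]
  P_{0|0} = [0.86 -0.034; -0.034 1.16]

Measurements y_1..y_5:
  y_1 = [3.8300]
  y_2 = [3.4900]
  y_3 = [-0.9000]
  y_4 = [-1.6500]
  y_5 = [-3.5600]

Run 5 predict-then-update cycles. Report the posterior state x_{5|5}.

step 1: x^-=[2.5478, 1.1038]  P^-=[0.7990 0.0894; 0.0894 1.8722]  S=[1.1399]  K=[0.6931; -0.0858]  nu=[1.3926]  x^+=[3.5130, 0.9843]  P^+=[0.2514 0.1572; 0.1572 1.8639]
step 2: x^-=[2.9370, 0.5347]  P^-=[0.5165 0.4970; 0.4970 2.7107]  S=[0.7843]  K=[0.5953; 0.2881]  nu=[0.6064]  x^+=[3.2980, 0.7095]  P^+=[0.2386 0.3625; 0.3625 2.6456]
step 3: x^-=[2.7144, 0.2552]  P^-=[0.6041 0.8557; 0.8557 3.6640]  S=[0.8096]  K=[0.6405; 0.6044]  nu=[-3.5888]  x^+=[0.4158, -1.9138]  P^+=[0.2720 0.5423; 0.5423 3.3683]
step 4: x^-=[-0.0585, -2.2715]  P^-=[0.7094 1.1727; 1.1727 4.5504]  S=[0.8604]  K=[0.6882; 0.8341]  nu=[-1.8187]  x^+=[-1.3102, -3.7884]  P^+=[0.3019 0.6788; 0.6788 3.9518]
step 5: x^-=[-1.7796, -4.1339]  P^-=[0.7935 1.4207; 1.4207 5.2696]  S=[0.9021]  K=[0.7222; 0.9907]  nu=[-2.1938]  x^+=[-3.3639, -6.3074]  P^+=[0.3231 0.7753; 0.7753 4.3842]

x_post = [-3.3639, -6.3074]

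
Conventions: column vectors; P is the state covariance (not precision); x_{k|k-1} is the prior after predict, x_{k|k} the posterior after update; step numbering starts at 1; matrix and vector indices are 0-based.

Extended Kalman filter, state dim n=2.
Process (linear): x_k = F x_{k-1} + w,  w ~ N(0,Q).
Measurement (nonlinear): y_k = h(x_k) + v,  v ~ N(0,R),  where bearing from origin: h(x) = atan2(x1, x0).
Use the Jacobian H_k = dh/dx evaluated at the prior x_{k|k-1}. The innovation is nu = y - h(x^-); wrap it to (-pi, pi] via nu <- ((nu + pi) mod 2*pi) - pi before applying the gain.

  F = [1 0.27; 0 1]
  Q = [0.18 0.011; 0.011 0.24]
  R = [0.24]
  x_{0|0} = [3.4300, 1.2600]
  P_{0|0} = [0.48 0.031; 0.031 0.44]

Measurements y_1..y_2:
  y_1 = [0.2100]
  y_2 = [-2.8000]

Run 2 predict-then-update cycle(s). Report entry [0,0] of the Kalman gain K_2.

step 1: x^-=[3.7702, 1.2600]  P^-=[0.7088 0.1608; 0.1608 0.6800]  H_jac=[-0.0797 0.2386]  S=[0.2771]  K=[-0.0655; 0.5392]  nu=[-0.1125]  x^+=[3.7776, 1.1993]  P^+=[0.7076 0.1706; 0.1706 0.5994]
step 2: x^-=[4.1014, 1.1993]  P^-=[1.0234 0.3434; 0.3434 0.8394]  H_jac=[-0.0657 0.2246]  S=[0.2766]  K=[0.0359; 0.6000]  nu=[-3.0845]  x^+=[3.9908, -0.6515]  P^+=[1.0231 0.3375; 0.3375 0.7398]

K[0,0] = 0.0359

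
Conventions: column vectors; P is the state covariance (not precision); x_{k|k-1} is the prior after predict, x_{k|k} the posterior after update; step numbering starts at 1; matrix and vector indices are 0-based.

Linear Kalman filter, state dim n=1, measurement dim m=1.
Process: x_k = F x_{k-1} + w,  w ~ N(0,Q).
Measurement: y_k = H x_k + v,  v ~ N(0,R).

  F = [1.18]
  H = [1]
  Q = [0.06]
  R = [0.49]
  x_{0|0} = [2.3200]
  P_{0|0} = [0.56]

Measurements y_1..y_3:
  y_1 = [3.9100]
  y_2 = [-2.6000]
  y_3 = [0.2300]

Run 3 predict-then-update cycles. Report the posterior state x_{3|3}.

step 1: x^-=[2.7376]  P^-=[0.8397]  S=[1.3297]  K=[0.6315]  nu=[1.1724]  x^+=[3.4780]  P^+=[0.3094]
step 2: x^-=[4.1040]  P^-=[0.4909]  S=[0.9809]  K=[0.5004]  nu=[-6.7040]  x^+=[0.7491]  P^+=[0.2452]
step 3: x^-=[0.8839]  P^-=[0.4014]  S=[0.8914]  K=[0.4503]  nu=[-0.6539]  x^+=[0.5894]  P^+=[0.2207]

x_post = [0.5894]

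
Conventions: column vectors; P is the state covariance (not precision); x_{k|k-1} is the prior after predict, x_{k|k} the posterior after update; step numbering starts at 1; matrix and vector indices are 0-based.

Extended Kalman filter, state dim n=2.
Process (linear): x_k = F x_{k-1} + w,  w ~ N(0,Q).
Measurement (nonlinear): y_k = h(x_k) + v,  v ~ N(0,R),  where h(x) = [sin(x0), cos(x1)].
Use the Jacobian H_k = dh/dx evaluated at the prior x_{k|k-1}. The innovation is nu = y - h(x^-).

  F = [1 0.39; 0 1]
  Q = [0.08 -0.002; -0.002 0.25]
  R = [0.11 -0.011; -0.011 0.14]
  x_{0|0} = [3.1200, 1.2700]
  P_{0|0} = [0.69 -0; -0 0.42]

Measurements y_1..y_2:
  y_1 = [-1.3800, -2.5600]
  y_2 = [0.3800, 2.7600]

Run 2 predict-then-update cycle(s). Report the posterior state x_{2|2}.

step 1: x^-=[3.6153, 1.2700]  P^-=[0.8339 0.1618; 0.1618 0.6700]  H_jac=[-0.8899 0.0000; 0.0000 -0.9551]  S=[0.7703 0.1265; 0.1265 0.7512]  K=[-0.9559 -0.0447; -0.0483 -0.8437]  nu=[-0.9238, -2.8563]  x^+=[4.6261, 3.7246]  P^+=[0.1176 -0.0045; -0.0045 0.1231]
step 2: x^-=[6.0787, 3.7246]  P^-=[0.2129 0.0416; 0.0416 0.3731]  H_jac=[0.9792 0.0000; 0.0000 0.5505]  S=[0.3141 0.0114; 0.0114 0.2531]  K=[0.6614 0.0606; 0.1003 0.8071]  nu=[0.5830, 3.5948]  x^+=[6.6822, 6.6845]  P^+=[0.0736 0.0022; 0.0022 0.2032]

x_post = [6.6822, 6.6845]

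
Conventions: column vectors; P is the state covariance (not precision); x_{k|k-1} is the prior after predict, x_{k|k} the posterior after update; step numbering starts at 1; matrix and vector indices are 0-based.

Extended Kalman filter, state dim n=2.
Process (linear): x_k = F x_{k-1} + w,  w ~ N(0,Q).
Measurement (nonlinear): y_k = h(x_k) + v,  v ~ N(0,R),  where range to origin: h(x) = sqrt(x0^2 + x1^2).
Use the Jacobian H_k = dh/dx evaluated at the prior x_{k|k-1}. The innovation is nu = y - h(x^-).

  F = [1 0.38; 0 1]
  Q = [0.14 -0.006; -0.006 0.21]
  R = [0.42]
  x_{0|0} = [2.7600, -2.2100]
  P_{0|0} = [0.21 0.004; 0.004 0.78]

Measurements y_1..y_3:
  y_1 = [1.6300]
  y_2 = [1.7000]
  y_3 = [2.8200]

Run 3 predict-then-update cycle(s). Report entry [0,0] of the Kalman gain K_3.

step 1: x^-=[1.9202, -2.2100]  P^-=[0.4657 0.2944; 0.2944 0.9900]  H_jac=[0.6559 -0.7549]  S=[0.8929]  K=[0.0932; -0.6207]  nu=[-1.2977]  x^+=[1.7993, -1.4046]  P^+=[0.4579 0.3460; 0.3460 0.6460]
step 2: x^-=[1.2656, -1.4046]  P^-=[0.9542 0.5855; 0.5855 0.8560]  H_jac=[0.6694 -0.7429]  S=[0.7376]  K=[0.2762; -0.3308]  nu=[-0.1906]  x^+=[1.2129, -1.3415]  P^+=[0.8979 0.6529; 0.6529 0.7753]
step 3: x^-=[0.7031, -1.3415]  P^-=[1.6461 0.9415; 0.9415 0.9853]  H_jac=[0.4642 -0.8857]  S=[0.7734]  K=[-0.0902; -0.5632]  nu=[1.3054]  x^+=[0.5854, -2.0767]  P^+=[1.6398 0.9022; 0.9022 0.7400]

K[0,0] = -0.0902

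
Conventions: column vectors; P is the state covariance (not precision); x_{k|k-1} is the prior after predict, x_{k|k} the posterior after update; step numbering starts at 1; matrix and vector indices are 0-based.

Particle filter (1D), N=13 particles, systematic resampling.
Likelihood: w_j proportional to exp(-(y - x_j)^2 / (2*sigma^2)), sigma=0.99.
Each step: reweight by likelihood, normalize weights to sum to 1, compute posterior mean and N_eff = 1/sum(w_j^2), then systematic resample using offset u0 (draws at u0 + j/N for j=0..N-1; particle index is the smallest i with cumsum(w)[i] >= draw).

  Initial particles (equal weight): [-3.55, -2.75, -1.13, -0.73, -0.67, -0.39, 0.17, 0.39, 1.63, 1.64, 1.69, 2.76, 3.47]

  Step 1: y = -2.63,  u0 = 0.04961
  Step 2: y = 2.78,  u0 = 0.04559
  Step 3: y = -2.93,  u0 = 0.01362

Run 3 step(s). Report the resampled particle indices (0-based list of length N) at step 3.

resampled_idx = [0, 0, 0, 0, 1, 2, 3, 3, 5, 6, 8, 10, 11]

step 1: w=[0.2747, 0.4199, 0.1342, 0.0671, 0.0596, 0.0327, 0.0078, 0.0040, 0.0000, 0.0000, 0.0000, 0.0000, 0.0000]  mean=-2.3799  Neff=3.5850  idx=[0, 0, 0, 1, 1, 1, 1, 1, 1, 2, 2, 3, 5]
step 2: w=[0.0000, 0.0000, 0.0000, 0.0000, 0.0000, 0.0000, 0.0000, 0.0000, 0.0000, 0.0476, 0.0476, 0.2162, 0.6886]  mean=-0.5342  Neff=1.9032  idx=[9, 11, 11, 11, 12, 12, 12, 12, 12, 12, 12, 12, 12]
step 3: w=[0.2454, 0.1085, 0.1085, 0.1085, 0.0477, 0.0477, 0.0477, 0.0477, 0.0477, 0.0477, 0.0477, 0.0477, 0.0477]  mean=-0.6823  Neff=8.6210  idx=[0, 0, 0, 0, 1, 2, 3, 3, 5, 6, 8, 10, 11]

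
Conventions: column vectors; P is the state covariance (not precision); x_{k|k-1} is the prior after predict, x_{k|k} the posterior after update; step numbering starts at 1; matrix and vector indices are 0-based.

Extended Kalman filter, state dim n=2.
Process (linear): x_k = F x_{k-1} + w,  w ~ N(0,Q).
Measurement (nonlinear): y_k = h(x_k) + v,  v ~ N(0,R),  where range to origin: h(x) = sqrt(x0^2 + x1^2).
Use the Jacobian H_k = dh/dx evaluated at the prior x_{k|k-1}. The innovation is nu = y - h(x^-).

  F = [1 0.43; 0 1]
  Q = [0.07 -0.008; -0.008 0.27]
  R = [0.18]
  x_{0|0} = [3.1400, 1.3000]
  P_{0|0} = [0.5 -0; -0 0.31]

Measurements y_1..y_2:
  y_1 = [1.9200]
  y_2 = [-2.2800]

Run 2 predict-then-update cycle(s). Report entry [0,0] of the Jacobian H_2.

step 1: x^-=[3.6990, 1.3000]  P^-=[0.6273 0.1253; 0.1253 0.5800]  H_jac=[0.9434 0.3316]  S=[0.8805]  K=[0.7193; 0.3527]  nu=[-2.0008]  x^+=[2.2598, 0.5944]  P^+=[0.1717 -0.0981; -0.0981 0.4705]
step 2: x^-=[2.5154, 0.5944]  P^-=[0.2444 0.0962; 0.0962 0.7405]  H_jac=[0.9732 0.2300]  S=[0.4937]  K=[0.5265; 0.5347]  nu=[-4.8646]  x^+=[-0.0461, -2.0066]  P^+=[0.1075 -0.0427; -0.0427 0.5994]

H_jac[0,0] = 0.9732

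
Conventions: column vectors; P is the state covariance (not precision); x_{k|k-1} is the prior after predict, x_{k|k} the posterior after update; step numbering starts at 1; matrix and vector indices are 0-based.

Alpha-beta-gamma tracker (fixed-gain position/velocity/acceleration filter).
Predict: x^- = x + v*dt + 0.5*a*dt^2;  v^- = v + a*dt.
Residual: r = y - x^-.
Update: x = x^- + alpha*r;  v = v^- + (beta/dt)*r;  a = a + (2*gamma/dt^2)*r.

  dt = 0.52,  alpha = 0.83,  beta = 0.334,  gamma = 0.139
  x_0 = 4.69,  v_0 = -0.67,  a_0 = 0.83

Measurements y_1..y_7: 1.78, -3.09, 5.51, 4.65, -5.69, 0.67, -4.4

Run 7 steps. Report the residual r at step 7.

step 1: x_pred=4.4538  r=-2.6738  x^+=2.2345  v^+=-1.9558  a^+=-1.9190
step 2: x_pred=0.9581  r=-4.0481  x^+=-2.4018  v^+=-5.5538  a^+=-6.0808
step 3: x_pred=-6.1119  r=11.6219  x^+=3.5343  v^+=-1.2510  a^+=5.8677
step 4: x_pred=3.6771  r=0.9729  x^+=4.4846  v^+=2.4252  a^+=6.8680
step 5: x_pred=6.6742  r=-12.3642  x^+=-3.5881  v^+=-1.9451  a^+=-5.8438
step 6: x_pred=-5.3896  r=6.0596  x^+=-0.3601  v^+=-1.0917  a^+=0.3862
step 7: x_pred=-0.8756  r=-3.5244  x^+=-3.8009  v^+=-3.1547  a^+=-3.2373

resid = -3.5244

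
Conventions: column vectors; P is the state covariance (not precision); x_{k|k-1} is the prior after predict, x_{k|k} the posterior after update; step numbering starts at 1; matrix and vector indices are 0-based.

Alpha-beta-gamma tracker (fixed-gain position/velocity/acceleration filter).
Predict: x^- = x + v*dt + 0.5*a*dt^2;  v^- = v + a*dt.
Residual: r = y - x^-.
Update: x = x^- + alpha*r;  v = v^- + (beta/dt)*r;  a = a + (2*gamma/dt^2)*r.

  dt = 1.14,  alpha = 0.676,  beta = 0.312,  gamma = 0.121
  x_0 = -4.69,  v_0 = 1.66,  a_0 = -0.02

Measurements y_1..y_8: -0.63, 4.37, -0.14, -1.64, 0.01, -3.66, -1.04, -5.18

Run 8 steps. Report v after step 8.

step 1: x_pred=-2.8106  r=2.1806  x^+=-1.3365  v^+=2.2340  a^+=0.3861
step 2: x_pred=1.4611  r=2.9089  x^+=3.4275  v^+=3.4702  a^+=0.9277
step 3: x_pred=7.9864  r=-8.1264  x^+=2.4930  v^+=2.3038  a^+=-0.5855
step 4: x_pred=4.7388  r=-6.3788  x^+=0.4267  v^+=-0.1095  a^+=-1.7733
step 5: x_pred=-0.8504  r=0.8604  x^+=-0.2688  v^+=-1.8956  a^+=-1.6131
step 6: x_pred=-3.4779  r=-0.1821  x^+=-3.6010  v^+=-3.7843  a^+=-1.6470
step 7: x_pred=-8.9854  r=7.9454  x^+=-3.6143  v^+=-3.4874  a^+=-0.1675
step 8: x_pred=-7.6987  r=2.5187  x^+=-5.9961  v^+=-2.9890  a^+=0.3015

v_post = -2.9890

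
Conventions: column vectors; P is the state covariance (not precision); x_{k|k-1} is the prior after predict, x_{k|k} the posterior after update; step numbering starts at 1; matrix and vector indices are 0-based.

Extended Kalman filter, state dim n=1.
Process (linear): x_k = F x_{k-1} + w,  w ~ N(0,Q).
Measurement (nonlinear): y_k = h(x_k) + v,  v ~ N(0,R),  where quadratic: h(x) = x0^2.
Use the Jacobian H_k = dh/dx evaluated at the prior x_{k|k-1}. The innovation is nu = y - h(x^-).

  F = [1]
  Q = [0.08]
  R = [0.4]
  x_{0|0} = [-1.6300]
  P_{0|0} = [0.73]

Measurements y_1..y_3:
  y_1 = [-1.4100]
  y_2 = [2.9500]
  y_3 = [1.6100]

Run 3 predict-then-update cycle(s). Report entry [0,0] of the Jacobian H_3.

step 1: x^-=[-1.6300]  P^-=[0.8100]  H_jac=[-3.2600]  S=[9.0084]  K=[-0.2931]  nu=[-4.0669]  x^+=[-0.4379]  P^+=[0.0360]
step 2: x^-=[-0.4379]  P^-=[0.1160]  H_jac=[-0.8758]  S=[0.4889]  K=[-0.2077]  nu=[2.7583]  x^+=[-1.0108]  P^+=[0.0949]
step 3: x^-=[-1.0108]  P^-=[0.1749]  H_jac=[-2.0216]  S=[1.1147]  K=[-0.3172]  nu=[0.5883]  x^+=[-1.1974]  P^+=[0.0628]

H_jac[0,0] = -2.0216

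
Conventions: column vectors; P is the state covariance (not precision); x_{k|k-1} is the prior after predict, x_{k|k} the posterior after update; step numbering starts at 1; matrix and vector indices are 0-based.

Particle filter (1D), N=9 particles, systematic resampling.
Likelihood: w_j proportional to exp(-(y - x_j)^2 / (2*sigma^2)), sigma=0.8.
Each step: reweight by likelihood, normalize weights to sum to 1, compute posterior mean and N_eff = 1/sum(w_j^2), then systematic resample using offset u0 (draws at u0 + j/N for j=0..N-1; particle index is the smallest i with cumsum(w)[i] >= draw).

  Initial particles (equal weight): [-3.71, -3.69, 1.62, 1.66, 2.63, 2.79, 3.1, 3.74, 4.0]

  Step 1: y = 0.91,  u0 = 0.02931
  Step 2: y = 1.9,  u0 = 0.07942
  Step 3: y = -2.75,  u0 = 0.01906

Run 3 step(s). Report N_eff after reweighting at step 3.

N_eff = 7.8550

step 1: w=[0.0000, 0.0000, 0.4475, 0.4275, 0.0658, 0.0419, 0.0157, 0.0013, 0.0004]  mean=1.7794  Neff=2.5685  idx=[2, 2, 2, 2, 3, 3, 3, 3, 4]
step 2: w=[0.1141, 0.1141, 0.1141, 0.1141, 0.1159, 0.1159, 0.1159, 0.1159, 0.0800]  mean=1.7193  Neff=8.9120  idx=[0, 1, 2, 3, 4, 5, 6, 7, 8]
step 3: w=[0.1420, 0.1420, 0.1420, 0.1420, 0.1080, 0.1080, 0.1080, 0.1080, 0.0001]  mean=1.6373  Neff=7.8550  idx=[0, 0, 1, 2, 3, 4, 5, 6, 7]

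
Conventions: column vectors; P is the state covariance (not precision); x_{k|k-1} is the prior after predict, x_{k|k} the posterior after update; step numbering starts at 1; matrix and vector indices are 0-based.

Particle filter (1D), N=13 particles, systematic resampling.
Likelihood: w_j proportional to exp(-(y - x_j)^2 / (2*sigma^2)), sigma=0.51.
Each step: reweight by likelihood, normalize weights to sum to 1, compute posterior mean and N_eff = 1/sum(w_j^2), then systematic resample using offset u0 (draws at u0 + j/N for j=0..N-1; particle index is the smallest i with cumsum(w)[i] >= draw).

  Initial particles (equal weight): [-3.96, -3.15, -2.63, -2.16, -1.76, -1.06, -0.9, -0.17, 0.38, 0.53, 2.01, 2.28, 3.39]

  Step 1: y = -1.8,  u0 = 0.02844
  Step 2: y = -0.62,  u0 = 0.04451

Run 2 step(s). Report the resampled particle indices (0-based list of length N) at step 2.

step 1: w=[0.0000, 0.0114, 0.1008, 0.2954, 0.3778, 0.1323, 0.0799, 0.0023, 0.0000, 0.0000, 0.0000, 0.0000, 0.0000]  mean=-1.8168  Neff=3.7850  idx=[2, 2, 3, 3, 3, 4, 4, 4, 4, 4, 5, 5, 6]
step 2: w=[0.0002, 0.0002, 0.0039, 0.0039, 0.0039, 0.0307, 0.0307, 0.0307, 0.0307, 0.0307, 0.2570, 0.2570, 0.3207]  mean=-1.1294  Neff=4.1723  idx=[6, 8, 10, 10, 10, 11, 11, 11, 11, 12, 12, 12, 12]

resampled_idx = [6, 8, 10, 10, 10, 11, 11, 11, 11, 12, 12, 12, 12]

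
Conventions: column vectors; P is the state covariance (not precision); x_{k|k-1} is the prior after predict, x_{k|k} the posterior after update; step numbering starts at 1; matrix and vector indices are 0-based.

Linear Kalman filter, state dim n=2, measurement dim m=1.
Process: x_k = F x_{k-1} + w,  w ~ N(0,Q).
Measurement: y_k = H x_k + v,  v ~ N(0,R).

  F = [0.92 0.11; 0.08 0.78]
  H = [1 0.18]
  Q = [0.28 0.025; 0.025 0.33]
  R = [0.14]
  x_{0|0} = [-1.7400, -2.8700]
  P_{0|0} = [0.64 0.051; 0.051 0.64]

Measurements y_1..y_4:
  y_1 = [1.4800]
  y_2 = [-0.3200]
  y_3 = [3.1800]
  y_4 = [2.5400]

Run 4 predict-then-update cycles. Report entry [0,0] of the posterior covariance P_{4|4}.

step 1: x^-=[-1.9165, -2.3778]  P^-=[0.8398 0.1641; 0.1641 0.7298]  S=[1.0625]  K=[0.8182; 0.2781]  nu=[3.8245]  x^+=[1.2126, -1.3144]  P^+=[0.1285 -0.0777; -0.0777 0.6477]
step 2: x^-=[0.9710, -0.9282]  P^-=[0.3809 0.0336; 0.0336 0.7152]  S=[0.5562]  K=[0.6957; 0.2919]  nu=[-1.1240]  x^+=[0.1891, -1.2563]  P^+=[0.1117 -0.0793; -0.0793 0.6678]
step 3: x^-=[0.0357, -0.9648]  P^-=[0.3666 0.0329; 0.0329 0.7271]  S=[0.5419]  K=[0.6873; 0.3022]  nu=[3.3179]  x^+=[2.3161, 0.0378]  P^+=[0.1106 -0.0797; -0.0797 0.6776]
step 4: x^-=[2.1350, 0.2148]  P^-=[0.3657 0.0334; 0.0334 0.7330]  S=[0.5414]  K=[0.6865; 0.3054]  nu=[0.3664]  x^+=[2.3865, 0.3267]  P^+=[0.1105 -0.0801; -0.0801 0.6825]

P_post[0,0] = 0.1105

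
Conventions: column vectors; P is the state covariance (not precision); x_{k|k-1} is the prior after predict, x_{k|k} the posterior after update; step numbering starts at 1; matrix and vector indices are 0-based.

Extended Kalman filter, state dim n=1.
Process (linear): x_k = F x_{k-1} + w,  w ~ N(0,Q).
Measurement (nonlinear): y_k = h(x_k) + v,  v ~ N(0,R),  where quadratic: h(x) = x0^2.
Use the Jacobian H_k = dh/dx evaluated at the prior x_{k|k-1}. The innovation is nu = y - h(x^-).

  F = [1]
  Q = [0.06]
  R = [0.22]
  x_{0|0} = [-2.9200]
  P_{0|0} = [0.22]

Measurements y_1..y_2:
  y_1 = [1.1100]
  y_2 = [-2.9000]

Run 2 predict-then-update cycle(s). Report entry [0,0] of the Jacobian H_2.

step 1: x^-=[-2.9200]  P^-=[0.2800]  H_jac=[-5.8400]  S=[9.7696]  K=[-0.1674]  nu=[-7.4164]  x^+=[-1.6787]  P^+=[0.0063]
step 2: x^-=[-1.6787]  P^-=[0.0663]  H_jac=[-3.3573]  S=[0.9674]  K=[-0.2301]  nu=[-5.7179]  x^+=[-0.3629]  P^+=[0.0151]

H_jac[0,0] = -3.3573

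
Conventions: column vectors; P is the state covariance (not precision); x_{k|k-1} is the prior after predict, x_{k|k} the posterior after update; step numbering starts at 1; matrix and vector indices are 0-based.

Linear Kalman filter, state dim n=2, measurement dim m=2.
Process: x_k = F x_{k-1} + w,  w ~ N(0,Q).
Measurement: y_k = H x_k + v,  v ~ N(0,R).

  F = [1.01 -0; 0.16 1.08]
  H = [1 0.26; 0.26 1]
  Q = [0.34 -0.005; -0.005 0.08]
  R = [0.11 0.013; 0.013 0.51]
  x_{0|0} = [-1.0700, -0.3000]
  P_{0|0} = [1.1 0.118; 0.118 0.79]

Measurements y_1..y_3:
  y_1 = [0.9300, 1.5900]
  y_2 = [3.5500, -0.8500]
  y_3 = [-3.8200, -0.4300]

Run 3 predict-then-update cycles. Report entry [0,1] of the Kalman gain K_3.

K[0,1] = -0.0833

step 1: x^-=[-1.0807, -0.4952]  P^-=[1.4621 0.3015; 0.3015 1.0704]  S=[1.8012 0.9933; 0.9933 1.8360]  K=[0.9271 -0.1303; -0.0330 0.6436]  nu=[2.1395, 2.3662]  x^+=[0.5944, 0.9569]  P^+=[0.1227 -0.0863; -0.0863 0.3502]
step 2: x^-=[0.6004, 1.1286]  P^-=[0.4652 -0.0793; -0.0793 0.4618]  S=[0.5652 0.1693; 0.1693 0.9620]  K=[0.8167 -0.1005; -0.0690 0.4707]  nu=[2.6562, -2.1347]  x^+=[2.9843, -0.0595]  P^+=[0.1063 -0.0683; -0.0683 0.2569]
step 3: x^-=[3.0141, 0.4133]  P^-=[0.4484 -0.0623; -0.0623 0.3588]  S=[0.5503 0.1564; 0.1564 0.8667]  K=[0.8091 -0.0833; -0.0590 0.4059]  nu=[-6.9416, -1.6269]  x^+=[-2.4670, 0.1625]  P^+=[0.1032 -0.0588; -0.0588 0.2216]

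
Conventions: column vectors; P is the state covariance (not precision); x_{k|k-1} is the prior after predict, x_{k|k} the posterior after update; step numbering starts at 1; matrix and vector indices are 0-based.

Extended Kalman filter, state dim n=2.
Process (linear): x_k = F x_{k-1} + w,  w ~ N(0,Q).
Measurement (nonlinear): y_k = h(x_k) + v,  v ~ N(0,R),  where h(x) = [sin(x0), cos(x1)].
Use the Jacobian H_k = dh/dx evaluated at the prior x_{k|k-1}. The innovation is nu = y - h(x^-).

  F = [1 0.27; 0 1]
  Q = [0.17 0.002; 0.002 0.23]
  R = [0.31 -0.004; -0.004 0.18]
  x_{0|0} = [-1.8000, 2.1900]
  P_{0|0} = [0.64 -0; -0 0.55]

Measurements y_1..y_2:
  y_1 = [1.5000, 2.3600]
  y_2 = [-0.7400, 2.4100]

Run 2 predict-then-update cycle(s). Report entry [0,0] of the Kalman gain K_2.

K[0,0] = 0.7250

step 1: x^-=[-1.2087, 2.1900]  P^-=[0.8501 0.1505; 0.1505 0.7800]  H_jac=[0.3542 0.0000; 0.0000 -0.8143]  S=[0.4167 -0.0474; -0.0474 0.6973]  K=[0.7082 -0.1276; 0.0245 -0.9093]  nu=[2.4352, 2.9404]  x^+=[0.1406, -0.4241]  P^+=[0.6212 0.0317; 0.0317 0.2011]
step 2: x^-=[0.0261, -0.4241]  P^-=[0.8230 0.0880; 0.0880 0.4311]  H_jac=[0.9997 0.0000; 0.0000 0.4115]  S=[1.1324 0.0322; 0.0322 0.2530]  K=[0.7250 0.0508; 0.0579 0.6938]  nu=[-0.7661, 1.4986]  x^+=[-0.4532, 0.5713]  P^+=[0.2246 0.0152; 0.0152 0.3029]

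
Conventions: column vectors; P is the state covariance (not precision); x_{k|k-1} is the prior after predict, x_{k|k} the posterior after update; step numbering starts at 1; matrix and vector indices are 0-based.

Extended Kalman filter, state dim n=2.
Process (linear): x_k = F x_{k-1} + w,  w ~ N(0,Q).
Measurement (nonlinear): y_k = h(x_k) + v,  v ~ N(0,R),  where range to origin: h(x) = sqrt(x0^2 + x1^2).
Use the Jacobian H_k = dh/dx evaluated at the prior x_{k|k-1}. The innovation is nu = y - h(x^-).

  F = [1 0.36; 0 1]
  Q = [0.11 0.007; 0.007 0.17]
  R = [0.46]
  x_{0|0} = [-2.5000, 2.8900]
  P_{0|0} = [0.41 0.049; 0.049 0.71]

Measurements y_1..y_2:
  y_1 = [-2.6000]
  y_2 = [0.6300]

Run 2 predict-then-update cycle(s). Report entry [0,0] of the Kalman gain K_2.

K[0,0] = -0.6408

step 1: x^-=[-1.4596, 2.8900]  P^-=[0.6473 0.3116; 0.3116 0.8800]  H_jac=[-0.4508 0.8926]  S=[1.0419]  K=[-0.0131; 0.6191]  nu=[-5.8377]  x^+=[-1.3830, -0.7239]  P^+=[0.6471 0.3201; 0.3201 0.4807]
step 2: x^-=[-1.6436, -0.7239]  P^-=[1.0499 0.5001; 0.5001 0.6507]  H_jac=[-0.9152 -0.4031]  S=[1.8140]  K=[-0.6408; -0.3969]  nu=[-1.1660]  x^+=[-0.8965, -0.2612]  P^+=[0.3050 0.0388; 0.0388 0.3649]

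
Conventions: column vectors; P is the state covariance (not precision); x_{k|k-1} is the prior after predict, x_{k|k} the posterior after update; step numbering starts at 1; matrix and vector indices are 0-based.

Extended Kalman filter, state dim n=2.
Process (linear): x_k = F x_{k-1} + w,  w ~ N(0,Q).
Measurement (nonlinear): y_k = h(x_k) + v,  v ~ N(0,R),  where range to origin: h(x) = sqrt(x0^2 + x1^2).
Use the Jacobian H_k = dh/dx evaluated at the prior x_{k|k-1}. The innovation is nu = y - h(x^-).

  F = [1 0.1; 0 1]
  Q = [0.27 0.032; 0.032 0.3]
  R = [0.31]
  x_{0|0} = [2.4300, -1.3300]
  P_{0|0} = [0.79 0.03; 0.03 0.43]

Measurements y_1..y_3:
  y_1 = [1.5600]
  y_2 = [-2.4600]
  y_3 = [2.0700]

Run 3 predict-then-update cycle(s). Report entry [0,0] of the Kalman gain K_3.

step 1: x^-=[2.2970, -1.3300]  P^-=[1.0703 0.1050; 0.1050 0.7300]  H_jac=[0.8654 -0.5011]  S=[1.2038]  K=[0.7257; -0.2284]  nu=[-1.0943]  x^+=[1.5029, -1.0801]  P^+=[0.4363 0.3045; 0.3045 0.6672]
step 2: x^-=[1.3949, -1.0801]  P^-=[0.7739 0.4032; 0.4032 0.9672]  H_jac=[0.7907 -0.6122]  S=[0.7659]  K=[0.4765; -0.3569]  nu=[-4.2241]  x^+=[-0.6181, 0.4274]  P^+=[0.5999 0.5335; 0.5335 0.8697]
step 3: x^-=[-0.5753, 0.4274]  P^-=[0.9853 0.6525; 0.6525 1.1697]  H_jac=[-0.8027 0.5963]  S=[0.7362]  K=[-0.5458; 0.2360]  nu=[1.3533]  x^+=[-1.3140, 0.7468]  P^+=[0.7660 0.7473; 0.7473 1.1286]

K[0,0] = -0.5458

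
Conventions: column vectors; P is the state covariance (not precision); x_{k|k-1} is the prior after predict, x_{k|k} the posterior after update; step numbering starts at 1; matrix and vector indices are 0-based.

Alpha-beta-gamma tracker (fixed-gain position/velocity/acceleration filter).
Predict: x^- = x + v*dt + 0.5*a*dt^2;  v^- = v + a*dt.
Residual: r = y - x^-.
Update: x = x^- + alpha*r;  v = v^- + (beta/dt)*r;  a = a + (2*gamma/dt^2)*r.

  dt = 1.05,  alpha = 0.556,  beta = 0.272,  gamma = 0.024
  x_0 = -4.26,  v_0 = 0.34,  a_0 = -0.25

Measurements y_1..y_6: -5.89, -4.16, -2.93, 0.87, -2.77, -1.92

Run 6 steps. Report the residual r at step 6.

resid = -0.8034

step 1: x_pred=-4.0408  r=-1.8492  x^+=-5.0690  v^+=-0.4015  a^+=-0.3305
step 2: x_pred=-5.6728  r=1.5128  x^+=-4.8317  v^+=-0.3567  a^+=-0.2646
step 3: x_pred=-5.3521  r=2.4221  x^+=-4.0054  v^+=-0.0071  a^+=-0.1592
step 4: x_pred=-4.1006  r=4.9706  x^+=-1.3370  v^+=1.1133  a^+=0.0572
step 5: x_pred=-0.1364  r=-2.6336  x^+=-1.6007  v^+=0.4912  a^+=-0.0574
step 6: x_pred=-1.1166  r=-0.8034  x^+=-1.5633  v^+=0.2228  a^+=-0.0924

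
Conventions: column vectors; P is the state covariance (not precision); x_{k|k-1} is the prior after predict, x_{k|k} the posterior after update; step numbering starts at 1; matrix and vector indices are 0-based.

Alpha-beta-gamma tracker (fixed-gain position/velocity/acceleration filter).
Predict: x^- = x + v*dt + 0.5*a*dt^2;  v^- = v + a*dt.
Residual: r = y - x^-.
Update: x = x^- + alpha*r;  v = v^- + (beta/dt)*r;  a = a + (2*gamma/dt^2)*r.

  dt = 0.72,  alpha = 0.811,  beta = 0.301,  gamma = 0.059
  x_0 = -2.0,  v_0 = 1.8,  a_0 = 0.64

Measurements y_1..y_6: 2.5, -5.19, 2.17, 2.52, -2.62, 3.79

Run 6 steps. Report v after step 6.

v_post = 1.0312

step 1: x_pred=-0.5381  r=3.0381  x^+=1.9258  v^+=3.5309  a^+=1.3315
step 2: x_pred=4.8132  r=-10.0032  x^+=-3.2994  v^+=0.3077  a^+=-0.9454
step 3: x_pred=-3.3229  r=5.4929  x^+=1.1318  v^+=1.9234  a^+=0.3049
step 4: x_pred=2.5957  r=-0.0757  x^+=2.5343  v^+=2.1112  a^+=0.2877
step 5: x_pred=4.1290  r=-6.7490  x^+=-1.3444  v^+=-0.5031  a^+=-1.2486
step 6: x_pred=-2.0303  r=5.8203  x^+=2.6900  v^+=1.0312  a^+=0.0763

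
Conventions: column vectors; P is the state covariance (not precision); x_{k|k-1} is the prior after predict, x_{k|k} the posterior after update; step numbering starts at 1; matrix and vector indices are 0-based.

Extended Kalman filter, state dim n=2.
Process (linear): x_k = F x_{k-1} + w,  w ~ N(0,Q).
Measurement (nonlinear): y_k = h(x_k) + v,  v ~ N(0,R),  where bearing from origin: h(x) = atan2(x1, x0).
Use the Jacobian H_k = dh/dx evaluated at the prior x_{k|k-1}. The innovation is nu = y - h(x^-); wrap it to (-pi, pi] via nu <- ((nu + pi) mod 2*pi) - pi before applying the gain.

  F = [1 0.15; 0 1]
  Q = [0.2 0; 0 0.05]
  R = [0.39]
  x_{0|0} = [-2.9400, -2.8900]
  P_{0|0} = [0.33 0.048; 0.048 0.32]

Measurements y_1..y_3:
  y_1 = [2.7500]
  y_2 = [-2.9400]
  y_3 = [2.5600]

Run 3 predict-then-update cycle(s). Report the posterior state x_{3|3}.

x_post = [-4.6156, -2.5597]

step 1: x^-=[-3.3735, -2.8900]  P^-=[0.5516 0.0960; 0.0960 0.3700]  H_jac=[0.1465 -0.1710]  S=[0.4078]  K=[0.1578; -0.1206]  nu=[-1.1000]  x^+=[-3.5471, -2.7573]  P^+=[0.5414 0.1038; 0.1038 0.3641]
step 2: x^-=[-3.9607, -2.7573]  P^-=[0.7808 0.1584; 0.1584 0.4141]  H_jac=[0.1184 -0.1701]  S=[0.4065]  K=[0.1611; -0.1271]  nu=[-0.4066]  x^+=[-4.0262, -2.7057]  P^+=[0.7702 0.1667; 0.1667 0.4075]
step 3: x^-=[-4.4321, -2.7057]  P^-=[1.0294 0.2278; 0.2278 0.4575]  H_jac=[0.1003 -0.1644]  S=[0.4052]  K=[0.1625; -0.1292]  nu=[-1.1297]  x^+=[-4.6156, -2.5597]  P^+=[1.0187 0.2363; 0.2363 0.4507]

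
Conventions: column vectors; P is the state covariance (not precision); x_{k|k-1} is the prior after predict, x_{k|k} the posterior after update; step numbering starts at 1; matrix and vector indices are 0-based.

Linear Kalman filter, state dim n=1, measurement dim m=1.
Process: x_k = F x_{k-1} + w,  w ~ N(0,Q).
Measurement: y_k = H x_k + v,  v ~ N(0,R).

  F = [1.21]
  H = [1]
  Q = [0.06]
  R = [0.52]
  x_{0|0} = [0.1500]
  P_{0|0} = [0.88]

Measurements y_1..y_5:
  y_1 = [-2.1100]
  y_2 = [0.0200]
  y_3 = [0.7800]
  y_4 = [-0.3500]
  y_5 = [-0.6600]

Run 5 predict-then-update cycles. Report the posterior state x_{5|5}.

step 1: x^-=[0.1815]  P^-=[1.3484]  S=[1.8684]  K=[0.7217]  nu=[-2.2915]  x^+=[-1.4722]  P^+=[0.3753]
step 2: x^-=[-1.7814]  P^-=[0.6094]  S=[1.1294]  K=[0.5396]  nu=[1.8014]  x^+=[-0.8094]  P^+=[0.2806]
step 3: x^-=[-0.9794]  P^-=[0.4708]  S=[0.9908]  K=[0.4752]  nu=[1.7594]  x^+=[-0.1433]  P^+=[0.2471]
step 4: x^-=[-0.1734]  P^-=[0.4218]  S=[0.9418]  K=[0.4478]  nu=[-0.1766]  x^+=[-0.2525]  P^+=[0.2329]
step 5: x^-=[-0.3055]  P^-=[0.4010]  S=[0.9210]  K=[0.4354]  nu=[-0.3545]  x^+=[-0.4599]  P^+=[0.2264]

x_post = [-0.4599]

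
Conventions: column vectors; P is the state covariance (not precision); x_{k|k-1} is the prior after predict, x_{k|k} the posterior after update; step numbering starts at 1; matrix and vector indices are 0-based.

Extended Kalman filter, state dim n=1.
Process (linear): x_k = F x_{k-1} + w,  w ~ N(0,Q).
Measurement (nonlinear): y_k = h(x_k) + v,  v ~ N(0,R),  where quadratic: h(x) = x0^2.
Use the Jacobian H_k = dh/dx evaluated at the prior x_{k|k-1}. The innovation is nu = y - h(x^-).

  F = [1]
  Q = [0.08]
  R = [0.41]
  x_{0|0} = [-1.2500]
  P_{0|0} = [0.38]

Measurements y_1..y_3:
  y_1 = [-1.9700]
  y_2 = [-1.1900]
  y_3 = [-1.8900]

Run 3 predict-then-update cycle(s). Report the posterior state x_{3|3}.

x_post = [0.0027]

step 1: x^-=[-1.2500]  P^-=[0.4600]  H_jac=[-2.5000]  S=[3.2850]  K=[-0.3501]  nu=[-3.5325]  x^+=[-0.0134]  P^+=[0.0574]
step 2: x^-=[-0.0134]  P^-=[0.1374]  H_jac=[-0.0267]  S=[0.4101]  K=[-0.0090]  nu=[-1.1902]  x^+=[-0.0027]  P^+=[0.1374]
step 3: x^-=[-0.0027]  P^-=[0.2174]  H_jac=[-0.0054]  S=[0.4100]  K=[-0.0029]  nu=[-1.8900]  x^+=[0.0027]  P^+=[0.2174]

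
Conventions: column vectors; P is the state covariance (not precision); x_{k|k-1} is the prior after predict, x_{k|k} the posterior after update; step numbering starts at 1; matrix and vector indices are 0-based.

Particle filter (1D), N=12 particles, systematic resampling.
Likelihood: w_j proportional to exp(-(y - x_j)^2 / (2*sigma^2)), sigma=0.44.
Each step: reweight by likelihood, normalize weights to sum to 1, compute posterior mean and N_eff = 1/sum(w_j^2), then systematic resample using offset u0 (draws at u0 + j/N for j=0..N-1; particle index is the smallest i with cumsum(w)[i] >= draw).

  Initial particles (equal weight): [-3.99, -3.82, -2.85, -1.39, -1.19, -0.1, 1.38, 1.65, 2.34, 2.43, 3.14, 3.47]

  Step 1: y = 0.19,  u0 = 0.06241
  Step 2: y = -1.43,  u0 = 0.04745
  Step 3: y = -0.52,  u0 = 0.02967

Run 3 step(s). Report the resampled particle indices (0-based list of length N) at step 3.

resampled_idx = [0, 1, 2, 3, 4, 5, 6, 7, 8, 9, 10, 11]

step 1: w=[0.0000, 0.0000, 0.0000, 0.0019, 0.0087, 0.9540, 0.0306, 0.0048, 0.0000, 0.0000, 0.0000, 0.0000]  mean=-0.0581  Neff=1.0974  idx=[5, 5, 5, 5, 5, 5, 5, 5, 5, 5, 5, 6]
step 2: w=[0.0909, 0.0909, 0.0909, 0.0909, 0.0909, 0.0909, 0.0909, 0.0909, 0.0909, 0.0909, 0.0909, 0.0000]  mean=-0.1000  Neff=11.0000  idx=[0, 1, 2, 3, 4, 5, 6, 6, 7, 8, 9, 10]
step 3: w=[0.0833, 0.0833, 0.0833, 0.0833, 0.0833, 0.0833, 0.0833, 0.0833, 0.0833, 0.0833, 0.0833, 0.0833]  mean=-0.1000  Neff=12.0000  idx=[0, 1, 2, 3, 4, 5, 6, 7, 8, 9, 10, 11]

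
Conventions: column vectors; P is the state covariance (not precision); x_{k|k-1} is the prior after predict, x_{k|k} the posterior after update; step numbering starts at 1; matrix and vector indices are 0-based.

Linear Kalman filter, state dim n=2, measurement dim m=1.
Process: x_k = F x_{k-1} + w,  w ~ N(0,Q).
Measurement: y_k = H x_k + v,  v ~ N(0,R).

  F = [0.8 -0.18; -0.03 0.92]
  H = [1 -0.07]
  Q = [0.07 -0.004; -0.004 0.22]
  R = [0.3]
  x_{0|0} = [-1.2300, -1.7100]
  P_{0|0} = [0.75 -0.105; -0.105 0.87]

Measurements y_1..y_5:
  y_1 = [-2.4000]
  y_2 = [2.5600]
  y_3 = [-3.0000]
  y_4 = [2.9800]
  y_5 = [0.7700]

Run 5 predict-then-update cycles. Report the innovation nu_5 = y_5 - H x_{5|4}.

innov = [-0.4034]

step 1: x^-=[-0.6762, -1.5363]  P^-=[0.6084 -0.2439; -0.2439 0.9628]  S=[0.9473]  K=[0.6603; -0.3286]  nu=[-1.8313]  x^+=[-1.8854, -0.9345]  P^+=[0.1954 -0.0384; -0.0384 0.8605]
step 2: x^-=[-1.3402, -0.8031]  P^-=[0.2340 -0.1796; -0.1796 0.9506]  S=[0.5638]  K=[0.4373; -0.4366]  nu=[3.8439]  x^+=[0.3409, -2.4815]  P^+=[0.1262 -0.0720; -0.0720 0.8432]
step 3: x^-=[0.7194, -2.2932]  P^-=[0.1988 -0.2000; -0.2000 0.9377]  S=[0.5314]  K=[0.4004; -0.4999]  nu=[-3.8799]  x^+=[-0.8343, -0.3536]  P^+=[0.1136 -0.0936; -0.0936 0.8049]
step 4: x^-=[-0.6038, -0.3002]  P^-=[0.1957 -0.2094; -0.2094 0.9066]  S=[0.5295]  K=[0.3974; -0.5154]  nu=[3.5628]  x^+=[0.8119, -2.1365]  P^+=[0.1121 -0.1010; -0.1010 0.7659]
step 5: x^-=[1.0341, -1.9899]  P^-=[0.1957 -0.2084; -0.2084 0.8739]  S=[0.5291]  K=[0.3974; -0.5095]  nu=[-0.4034]  x^+=[0.8738, -1.7844]  P^+=[0.1121 -0.1013; -0.1013 0.7366]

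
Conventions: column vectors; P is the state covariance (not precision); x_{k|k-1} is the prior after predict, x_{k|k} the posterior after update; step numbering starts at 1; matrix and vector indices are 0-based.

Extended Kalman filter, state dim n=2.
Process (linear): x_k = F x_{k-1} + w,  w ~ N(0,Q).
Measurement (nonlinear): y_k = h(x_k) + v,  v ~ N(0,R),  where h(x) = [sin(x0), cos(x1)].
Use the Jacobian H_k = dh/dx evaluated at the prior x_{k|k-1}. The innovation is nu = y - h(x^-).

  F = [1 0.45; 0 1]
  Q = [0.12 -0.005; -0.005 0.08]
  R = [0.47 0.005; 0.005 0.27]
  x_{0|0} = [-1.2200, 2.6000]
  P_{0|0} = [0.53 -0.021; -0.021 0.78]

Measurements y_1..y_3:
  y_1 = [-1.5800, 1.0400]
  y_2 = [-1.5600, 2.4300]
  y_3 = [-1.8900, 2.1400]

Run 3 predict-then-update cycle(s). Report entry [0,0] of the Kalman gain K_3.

K[0,0] = -0.3507

step 1: x^-=[-0.0500, 2.6000]  P^-=[0.7891 0.3250; 0.3250 0.8600]  H_jac=[0.9988 0.0000; 0.0000 -0.5155]  S=[1.2571 -0.1623; -0.1623 0.4985]  K=[0.6091 -0.1377; 0.1497 -0.8405]  nu=[-1.5300, 1.8969]  x^+=[-1.2432, 0.7766]  P^+=[0.2860 0.0662; 0.0662 0.4388]
step 2: x^-=[-0.8937, 0.7766]  P^-=[0.5544 0.2587; 0.2587 0.5188]  H_jac=[0.6265 0.0000; 0.0000 -0.7009]  S=[0.6876 -0.1086; -0.1086 0.5248]  K=[0.4658 -0.2491; 0.1306 -0.6658]  nu=[-0.7806, 1.7167]  x^+=[-1.6849, -0.4682]  P^+=[0.3475 0.0926; 0.0926 0.2556]
step 3: x^-=[-1.8956, -0.4682]  P^-=[0.6026 0.2026; 0.2026 0.3356]  H_jac=[-0.3191 0.0000; 0.0000 0.4513]  S=[0.5314 -0.0242; -0.0242 0.3383]  K=[-0.3507 0.2452; -0.1017 0.4403]  nu=[-0.9423, 1.2476]  x^+=[-1.2592, 0.1769]  P^+=[0.5127 0.1428; 0.1428 0.2623]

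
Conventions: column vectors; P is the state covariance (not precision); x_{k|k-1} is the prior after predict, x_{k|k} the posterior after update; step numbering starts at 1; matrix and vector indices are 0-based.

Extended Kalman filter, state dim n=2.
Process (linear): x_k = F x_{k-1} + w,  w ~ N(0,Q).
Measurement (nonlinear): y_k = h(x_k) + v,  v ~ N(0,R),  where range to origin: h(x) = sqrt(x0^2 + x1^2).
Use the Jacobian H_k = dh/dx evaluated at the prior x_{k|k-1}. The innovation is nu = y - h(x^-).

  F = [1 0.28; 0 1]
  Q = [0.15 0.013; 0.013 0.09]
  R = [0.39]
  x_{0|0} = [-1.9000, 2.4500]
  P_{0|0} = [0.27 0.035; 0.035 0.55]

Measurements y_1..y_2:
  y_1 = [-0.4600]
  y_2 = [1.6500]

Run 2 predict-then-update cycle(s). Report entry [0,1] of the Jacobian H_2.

H_jac[0,1] = 0.5516

step 1: x^-=[-1.2140, 2.4500]  P^-=[0.4827 0.2020; 0.2020 0.6400]  H_jac=[-0.4440 0.8960]  S=[0.8383]  K=[-0.0398; 0.5771]  nu=[-3.1943]  x^+=[-1.0870, 0.6066]  P^+=[0.4814 0.2212; 0.2212 0.3608]
step 2: x^-=[-0.9172, 0.6066]  P^-=[0.7836 0.3353; 0.3353 0.4508]  H_jac=[-0.8341 0.5516]  S=[0.7638]  K=[-0.6136; -0.0405]  nu=[0.5504]  x^+=[-1.2549, 0.5842]  P^+=[0.4960 0.3163; 0.3163 0.4496]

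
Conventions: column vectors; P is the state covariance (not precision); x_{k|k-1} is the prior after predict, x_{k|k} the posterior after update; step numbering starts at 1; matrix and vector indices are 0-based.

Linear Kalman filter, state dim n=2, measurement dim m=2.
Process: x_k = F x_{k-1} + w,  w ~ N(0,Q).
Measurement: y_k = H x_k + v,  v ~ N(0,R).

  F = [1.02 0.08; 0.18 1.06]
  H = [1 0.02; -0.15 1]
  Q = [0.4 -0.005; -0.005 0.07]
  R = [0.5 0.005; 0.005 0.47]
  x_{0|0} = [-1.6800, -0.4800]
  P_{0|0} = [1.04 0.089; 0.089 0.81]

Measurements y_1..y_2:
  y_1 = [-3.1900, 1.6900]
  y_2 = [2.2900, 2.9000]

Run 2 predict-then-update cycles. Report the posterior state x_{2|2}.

x_post = [0.3429, 1.7827]

step 1: x^-=[-1.7520, -0.8112]  P^-=[1.5017 0.3521; 0.3521 1.0478]  S=[2.0162 0.1518; 0.1518 1.4459]  K=[0.7476 0.0093; 0.1343 0.6740]  nu=[-1.4218, 2.2384]  x^+=[-2.7942, 0.5066]  P^+=[0.3726 0.0640; 0.0640 0.3271]
step 2: x^-=[-2.8095, 0.0340]  P^-=[0.8002 0.1612; 0.1612 0.4740]  S=[1.3068 0.0552; 0.0552 0.9136]  K=[0.6144 0.0080; 0.1101 0.4857]  nu=[5.0989, 2.4446]  x^+=[0.3429, 1.7827]  P^+=[0.3062 0.0528; 0.0528 0.2367]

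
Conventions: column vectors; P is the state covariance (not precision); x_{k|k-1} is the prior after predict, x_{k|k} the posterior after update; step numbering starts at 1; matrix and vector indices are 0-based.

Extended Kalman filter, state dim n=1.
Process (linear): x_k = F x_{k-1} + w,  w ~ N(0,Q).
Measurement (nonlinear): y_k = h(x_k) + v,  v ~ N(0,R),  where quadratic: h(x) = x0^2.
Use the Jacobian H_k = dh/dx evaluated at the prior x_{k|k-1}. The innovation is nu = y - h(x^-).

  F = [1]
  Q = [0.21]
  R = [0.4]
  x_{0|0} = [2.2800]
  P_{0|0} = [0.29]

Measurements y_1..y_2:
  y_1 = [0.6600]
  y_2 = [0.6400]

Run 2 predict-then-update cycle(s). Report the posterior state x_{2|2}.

step 1: x^-=[2.2800]  P^-=[0.5000]  H_jac=[4.5600]  S=[10.7968]  K=[0.2112]  nu=[-4.5384]  x^+=[1.3216]  P^+=[0.0185]
step 2: x^-=[1.3216]  P^-=[0.2285]  H_jac=[2.6432]  S=[1.9966]  K=[0.3025]  nu=[-1.1067]  x^+=[0.9868]  P^+=[0.0458]

x_post = [0.9868]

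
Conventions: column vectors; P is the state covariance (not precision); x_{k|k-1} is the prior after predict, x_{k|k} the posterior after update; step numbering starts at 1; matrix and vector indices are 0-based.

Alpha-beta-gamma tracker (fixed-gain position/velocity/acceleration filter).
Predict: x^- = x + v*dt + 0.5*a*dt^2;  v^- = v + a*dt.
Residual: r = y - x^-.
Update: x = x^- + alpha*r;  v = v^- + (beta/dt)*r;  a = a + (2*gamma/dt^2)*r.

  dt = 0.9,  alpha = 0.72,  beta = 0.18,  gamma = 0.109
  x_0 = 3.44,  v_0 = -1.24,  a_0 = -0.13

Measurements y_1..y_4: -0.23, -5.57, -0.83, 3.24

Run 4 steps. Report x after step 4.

x_post = 0.6216

step 1: x_pred=2.2713  r=-2.5013  x^+=0.4704  v^+=-1.8573  a^+=-0.8032
step 2: x_pred=-1.5265  r=-4.0435  x^+=-4.4378  v^+=-3.3889  a^+=-1.8915
step 3: x_pred=-8.2538  r=7.4238  x^+=-2.9087  v^+=-3.6064  a^+=0.1066
step 4: x_pred=-6.1113  r=9.3513  x^+=0.6216  v^+=-1.6403  a^+=2.6233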